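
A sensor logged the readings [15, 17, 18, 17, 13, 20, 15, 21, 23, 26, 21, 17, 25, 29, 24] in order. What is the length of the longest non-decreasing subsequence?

Let dp[i] be the length of the longest such subsequence ending at index i:
i:      1  2  3  4  5  6  7  8  9 10 11 12 13 14 15
a[i]:  15 17 18 17 13 20 15 21 23 26 21 17 25 29 24
dp:     1  2  3  3  1  4  2  5  6  7  6  4  7  8  7
Maximum dp value is 8.

8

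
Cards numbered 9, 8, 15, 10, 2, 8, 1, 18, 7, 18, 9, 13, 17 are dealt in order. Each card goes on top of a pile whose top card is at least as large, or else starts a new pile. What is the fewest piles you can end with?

Place each on the leftmost legal pile:
9 → new pile 1 (tops now [9])
8 → pile 1 (tops now [8])
15 → new pile 2 (tops now [8, 15])
10 → pile 2 (tops now [8, 10])
2 → pile 1 (tops now [2, 10])
8 → pile 2 (tops now [2, 8])
1 → pile 1 (tops now [1, 8])
18 → new pile 3 (tops now [1, 8, 18])
7 → pile 2 (tops now [1, 7, 18])
18 → pile 3 (tops now [1, 7, 18])
9 → pile 3 (tops now [1, 7, 9])
13 → new pile 4 (tops now [1, 7, 9, 13])
17 → new pile 5 (tops now [1, 7, 9, 13, 17])
Five piles.

5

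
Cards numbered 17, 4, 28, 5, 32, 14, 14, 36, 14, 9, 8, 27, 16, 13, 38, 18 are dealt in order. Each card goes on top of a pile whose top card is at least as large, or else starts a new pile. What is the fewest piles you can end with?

The minimum number of non-increasing subsequences covering a sequence equals the length of its longest strictly increasing subsequence.
LIS length is 5 (e.g. 17, 28, 32, 36, 38), so 5 piles are needed.

5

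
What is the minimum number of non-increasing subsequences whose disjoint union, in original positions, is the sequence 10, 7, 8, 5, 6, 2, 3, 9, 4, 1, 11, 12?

5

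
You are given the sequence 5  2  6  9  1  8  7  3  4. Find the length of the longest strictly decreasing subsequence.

4

Negate each value so 'decreasing' becomes 'increasing', then run patience tails on the negated sequence:
-5 → extends → [-5]
-2 → extends → [-5, -2]
-6 → replaces -5 → [-6, -2]
-9 → replaces -6 → [-9, -2]
-1 → extends → [-9, -2, -1]
-8 → replaces -2 → [-9, -8, -1]
-7 → replaces -1 → [-9, -8, -7]
-3 → extends → [-9, -8, -7, -3]
-4 → replaces -3 → [-9, -8, -7, -4]
Four tails, so the longest strictly decreasing subsequence of the original has length 4.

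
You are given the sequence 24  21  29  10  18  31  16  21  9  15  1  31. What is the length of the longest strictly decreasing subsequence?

6

Let dp[i] be the longest strictly decreasing subsequence ending at i:
i:      1  2  3  4  5  6  7  8  9 10 11 12
a[i]:  24 21 29 10 18 31 16 21  9 15  1 31
dp:     1  2  1  3  3  1  4  2  5  5  6  1
Maximum is 6.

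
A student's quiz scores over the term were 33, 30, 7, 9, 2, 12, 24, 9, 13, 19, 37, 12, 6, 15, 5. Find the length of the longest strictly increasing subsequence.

Let dp[i] be the length of the longest such subsequence ending at index i:
i:      1  2  3  4  5  6  7  8  9 10 11 12 13 14 15
a[i]:  33 30  7  9  2 12 24  9 13 19 37 12  6 15  5
dp:     1  1  1  2  1  3  4  2  4  5  6  3  2  5  2
Maximum dp value is 6.

6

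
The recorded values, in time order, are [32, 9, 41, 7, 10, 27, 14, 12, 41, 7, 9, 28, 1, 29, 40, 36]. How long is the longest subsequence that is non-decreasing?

6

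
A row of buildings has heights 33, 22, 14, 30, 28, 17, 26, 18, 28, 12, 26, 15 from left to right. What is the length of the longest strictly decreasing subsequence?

Let dp[i] be the longest strictly decreasing subsequence ending at i:
i:      1  2  3  4  5  6  7  8  9 10 11 12
a[i]:  33 22 14 30 28 17 26 18 28 12 26 15
dp:     1  2  3  2  3  4  4  5  3  6  4  6
Maximum is 6.

6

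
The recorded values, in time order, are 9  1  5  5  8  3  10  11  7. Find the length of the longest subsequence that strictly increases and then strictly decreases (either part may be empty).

inc[i] = longest strictly increasing subsequence ending at i; dec[i] = longest strictly decreasing subsequence starting at i:
i:      1  2  3  4  5  6  7  8  9
a[i]:   9  1  5  5  8  3 10 11  7
inc:    1  1  2  2  3  2  4  5  3
dec:    3  1  2  2  2  1  2  2  1
Best peak at i=8 (value 11): inc=5, dec=2, length 5+2−1 = 6.

6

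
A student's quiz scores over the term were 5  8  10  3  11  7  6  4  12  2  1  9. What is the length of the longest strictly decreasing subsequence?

6

Let dp[i] be the longest strictly decreasing subsequence ending at i:
i:      1  2  3  4  5  6  7  8  9 10 11 12
a[i]:   5  8 10  3 11  7  6  4 12  2  1  9
dp:     1  1  1  2  1  2  3  4  1  5  6  2
Maximum is 6.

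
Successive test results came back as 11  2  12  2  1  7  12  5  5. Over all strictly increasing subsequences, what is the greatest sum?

23

Let S[i] be the best sum of a strictly increasing subsequence ending at i:
i:      1  2  3  4  5  6  7  8  9
a[i]:  11  2 12  2  1  7 12  5  5
S:     11  2 23  2  1  9 23  7  7
Maximum is 23 (e.g. 11 + 12).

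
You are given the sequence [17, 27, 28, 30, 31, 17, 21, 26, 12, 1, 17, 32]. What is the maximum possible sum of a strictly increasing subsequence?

165

Let S[i] be the best sum of a strictly increasing subsequence ending at i:
i:       1   2   3   4   5   6   7   8   9  10  11  12
a[i]:   17  27  28  30  31  17  21  26  12   1  17  32
S:      17  44  72 102 133  17  38  64  12   1  29 165
Maximum is 165 (e.g. 17 + 27 + 28 + 30 + 31 + 32).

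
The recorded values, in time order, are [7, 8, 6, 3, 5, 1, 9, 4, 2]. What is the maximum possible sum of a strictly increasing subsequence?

Let S[i] be the best sum of a strictly increasing subsequence ending at i:
i:      1  2  3  4  5  6  7  8  9
a[i]:   7  8  6  3  5  1  9  4  2
S:      7 15  6  3  8  1 24  7  3
Maximum is 24 (e.g. 7 + 8 + 9).

24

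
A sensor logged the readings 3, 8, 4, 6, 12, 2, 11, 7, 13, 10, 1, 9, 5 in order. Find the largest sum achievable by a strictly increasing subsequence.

Let S[i] be the best sum of a strictly increasing subsequence ending at i:
i:      1  2  3  4  5  6  7  8  9 10 11 12 13
a[i]:   3  8  4  6 12  2 11  7 13 10  1  9  5
S:      3 11  7 13 25  2 24 20 38 30  1 29 12
Maximum is 38 (e.g. 3 + 4 + 6 + 12 + 13).

38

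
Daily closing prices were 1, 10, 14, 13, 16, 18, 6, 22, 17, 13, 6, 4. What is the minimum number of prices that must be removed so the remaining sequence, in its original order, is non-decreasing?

6

Fewest deletions = n − (longest non-decreasing subsequence).
Patience tails:
1 → extends → [1]
10 → extends → [1, 10]
14 → extends → [1, 10, 14]
13 → replaces 14 → [1, 10, 13]
16 → extends → [1, 10, 13, 16]
18 → extends → [1, 10, 13, 16, 18]
6 → replaces 10 → [1, 6, 13, 16, 18]
22 → extends → [1, 6, 13, 16, 18, 22]
17 → replaces 18 → [1, 6, 13, 16, 17, 22]
13 → replaces 16 → [1, 6, 13, 13, 17, 22]
6 → replaces 13 → [1, 6, 6, 13, 17, 22]
4 → replaces 6 → [1, 4, 6, 13, 17, 22]
Longest non-decreasing subsequence has length 6, so deletions = 12 − 6 = 6.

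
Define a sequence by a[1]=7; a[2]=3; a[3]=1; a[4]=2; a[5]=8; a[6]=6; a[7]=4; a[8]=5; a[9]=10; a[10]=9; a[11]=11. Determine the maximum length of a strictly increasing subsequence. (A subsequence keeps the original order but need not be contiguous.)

6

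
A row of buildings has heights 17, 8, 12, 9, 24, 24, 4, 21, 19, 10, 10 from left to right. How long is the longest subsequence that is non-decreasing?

4

Track the smallest tail for each achievable length (allowing ties):
17 → extends → [17]
8 → replaces 17 → [8]
12 → extends → [8, 12]
9 → replaces 12 → [8, 9]
24 → extends → [8, 9, 24]
24 → extends → [8, 9, 24, 24]
4 → replaces 8 → [4, 9, 24, 24]
21 → replaces 24 → [4, 9, 21, 24]
19 → replaces 21 → [4, 9, 19, 24]
10 → replaces 19 → [4, 9, 10, 24]
10 → replaces 24 → [4, 9, 10, 10]
Four tails, so the longest non-decreasing subsequence has length 4 (e.g. 8, 12, 24, 24).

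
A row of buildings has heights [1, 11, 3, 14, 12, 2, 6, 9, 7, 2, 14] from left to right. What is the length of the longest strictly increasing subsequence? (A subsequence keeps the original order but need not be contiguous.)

Track the smallest tail for each achievable length (strict):
1 → extends → [1]
11 → extends → [1, 11]
3 → replaces 11 → [1, 3]
14 → extends → [1, 3, 14]
12 → replaces 14 → [1, 3, 12]
2 → replaces 3 → [1, 2, 12]
6 → replaces 12 → [1, 2, 6]
9 → extends → [1, 2, 6, 9]
7 → replaces 9 → [1, 2, 6, 7]
2 → already a tail → [1, 2, 6, 7]
14 → extends → [1, 2, 6, 7, 14]
Five tails, so the longest strictly increasing subsequence has length 5 (e.g. 1, 3, 6, 9, 14).

5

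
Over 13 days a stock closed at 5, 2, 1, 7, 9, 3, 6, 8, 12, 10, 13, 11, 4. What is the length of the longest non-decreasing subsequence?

6

Track the smallest tail for each achievable length (allowing ties):
5 → extends → [5]
2 → replaces 5 → [2]
1 → replaces 2 → [1]
7 → extends → [1, 7]
9 → extends → [1, 7, 9]
3 → replaces 7 → [1, 3, 9]
6 → replaces 9 → [1, 3, 6]
8 → extends → [1, 3, 6, 8]
12 → extends → [1, 3, 6, 8, 12]
10 → replaces 12 → [1, 3, 6, 8, 10]
13 → extends → [1, 3, 6, 8, 10, 13]
11 → replaces 13 → [1, 3, 6, 8, 10, 11]
4 → replaces 6 → [1, 3, 4, 8, 10, 11]
Six tails, so the longest non-decreasing subsequence has length 6 (e.g. 2, 3, 6, 8, 12, 13).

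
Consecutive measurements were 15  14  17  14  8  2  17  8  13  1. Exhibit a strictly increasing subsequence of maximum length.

2, 8, 13

Patience tails give the LIS length; then backtrack through the dp parents:
15 → extends → [15]
14 → replaces 15 → [14]
17 → extends → [14, 17]
14 → already a tail → [14, 17]
8 → replaces 14 → [8, 17]
2 → replaces 8 → [2, 17]
17 → already a tail → [2, 17]
8 → replaces 17 → [2, 8]
13 → extends → [2, 8, 13]
1 → replaces 2 → [1, 8, 13]
Length 3; one witness is 2, 8, 13.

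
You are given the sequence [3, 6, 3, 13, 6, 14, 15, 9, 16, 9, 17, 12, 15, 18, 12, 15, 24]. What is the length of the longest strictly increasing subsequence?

Track the smallest tail for each achievable length (strict):
3 → extends → [3]
6 → extends → [3, 6]
3 → already a tail → [3, 6]
13 → extends → [3, 6, 13]
6 → already a tail → [3, 6, 13]
14 → extends → [3, 6, 13, 14]
15 → extends → [3, 6, 13, 14, 15]
9 → replaces 13 → [3, 6, 9, 14, 15]
16 → extends → [3, 6, 9, 14, 15, 16]
9 → already a tail → [3, 6, 9, 14, 15, 16]
17 → extends → [3, 6, 9, 14, 15, 16, 17]
12 → replaces 14 → [3, 6, 9, 12, 15, 16, 17]
15 → already a tail → [3, 6, 9, 12, 15, 16, 17]
18 → extends → [3, 6, 9, 12, 15, 16, 17, 18]
12 → already a tail → [3, 6, 9, 12, 15, 16, 17, 18]
15 → already a tail → [3, 6, 9, 12, 15, 16, 17, 18]
24 → extends → [3, 6, 9, 12, 15, 16, 17, 18, 24]
Nine tails, so the longest strictly increasing subsequence has length 9 (e.g. 3, 6, 13, 14, 15, 16, 17, 18, 24).

9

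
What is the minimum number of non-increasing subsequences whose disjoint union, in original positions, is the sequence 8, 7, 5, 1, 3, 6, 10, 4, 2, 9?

Place each on the leftmost legal pile:
8 → new pile 1 (tops now [8])
7 → pile 1 (tops now [7])
5 → pile 1 (tops now [5])
1 → pile 1 (tops now [1])
3 → new pile 2 (tops now [1, 3])
6 → new pile 3 (tops now [1, 3, 6])
10 → new pile 4 (tops now [1, 3, 6, 10])
4 → pile 3 (tops now [1, 3, 4, 10])
2 → pile 2 (tops now [1, 2, 4, 10])
9 → pile 4 (tops now [1, 2, 4, 9])
Four piles.

4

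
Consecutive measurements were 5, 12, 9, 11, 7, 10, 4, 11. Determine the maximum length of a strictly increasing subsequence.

4

Let dp[i] be the length of the longest such subsequence ending at index i:
i:      1  2  3  4  5  6  7  8
a[i]:   5 12  9 11  7 10  4 11
dp:     1  2  2  3  2  3  1  4
Maximum dp value is 4.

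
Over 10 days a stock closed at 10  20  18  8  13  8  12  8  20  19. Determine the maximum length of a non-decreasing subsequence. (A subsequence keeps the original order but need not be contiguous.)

Let dp[i] be the length of the longest such subsequence ending at index i:
i:      1  2  3  4  5  6  7  8  9 10
a[i]:  10 20 18  8 13  8 12  8 20 19
dp:     1  2  2  1  2  2  3  3  4  4
Maximum dp value is 4.

4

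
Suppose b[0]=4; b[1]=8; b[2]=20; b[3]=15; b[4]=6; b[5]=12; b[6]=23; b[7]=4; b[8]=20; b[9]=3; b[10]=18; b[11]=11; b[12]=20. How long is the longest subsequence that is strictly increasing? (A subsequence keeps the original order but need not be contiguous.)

Track the smallest tail for each achievable length (strict):
4 → extends → [4]
8 → extends → [4, 8]
20 → extends → [4, 8, 20]
15 → replaces 20 → [4, 8, 15]
6 → replaces 8 → [4, 6, 15]
12 → replaces 15 → [4, 6, 12]
23 → extends → [4, 6, 12, 23]
4 → already a tail → [4, 6, 12, 23]
20 → replaces 23 → [4, 6, 12, 20]
3 → replaces 4 → [3, 6, 12, 20]
18 → replaces 20 → [3, 6, 12, 18]
11 → replaces 12 → [3, 6, 11, 18]
20 → extends → [3, 6, 11, 18, 20]
Five tails, so the longest strictly increasing subsequence has length 5 (e.g. 4, 8, 15, 18, 20).

5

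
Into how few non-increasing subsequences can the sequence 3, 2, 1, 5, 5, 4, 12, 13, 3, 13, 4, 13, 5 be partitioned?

The minimum number of non-increasing subsequences covering a sequence equals the length of its longest strictly increasing subsequence.
LIS length is 4 (e.g. 3, 5, 12, 13), so 4 piles are needed.

4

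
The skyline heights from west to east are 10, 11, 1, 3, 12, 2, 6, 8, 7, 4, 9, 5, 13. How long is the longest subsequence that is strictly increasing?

Track the smallest tail for each achievable length (strict):
10 → extends → [10]
11 → extends → [10, 11]
1 → replaces 10 → [1, 11]
3 → replaces 11 → [1, 3]
12 → extends → [1, 3, 12]
2 → replaces 3 → [1, 2, 12]
6 → replaces 12 → [1, 2, 6]
8 → extends → [1, 2, 6, 8]
7 → replaces 8 → [1, 2, 6, 7]
4 → replaces 6 → [1, 2, 4, 7]
9 → extends → [1, 2, 4, 7, 9]
5 → replaces 7 → [1, 2, 4, 5, 9]
13 → extends → [1, 2, 4, 5, 9, 13]
Six tails, so the longest strictly increasing subsequence has length 6 (e.g. 1, 3, 6, 8, 9, 13).

6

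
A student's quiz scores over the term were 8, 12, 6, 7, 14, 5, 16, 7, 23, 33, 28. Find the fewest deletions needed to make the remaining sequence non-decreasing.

Fewest deletions = n − (longest non-decreasing subsequence).
Patience tails:
8 → extends → [8]
12 → extends → [8, 12]
6 → replaces 8 → [6, 12]
7 → replaces 12 → [6, 7]
14 → extends → [6, 7, 14]
5 → replaces 6 → [5, 7, 14]
16 → extends → [5, 7, 14, 16]
7 → replaces 14 → [5, 7, 7, 16]
23 → extends → [5, 7, 7, 16, 23]
33 → extends → [5, 7, 7, 16, 23, 33]
28 → replaces 33 → [5, 7, 7, 16, 23, 28]
Longest non-decreasing subsequence has length 6, so deletions = 11 − 6 = 5.

5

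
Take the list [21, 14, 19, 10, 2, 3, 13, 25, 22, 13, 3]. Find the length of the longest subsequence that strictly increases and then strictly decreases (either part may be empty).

7

inc[i] = longest strictly increasing subsequence ending at i; dec[i] = longest strictly decreasing subsequence starting at i:
i:      1  2  3  4  5  6  7  8  9 10 11
a[i]:  21 14 19 10  2  3 13 25 22 13  3
inc:    1  1  2  1  1  2  3  4  4  3  2
dec:    4  3  3  2  1  1  2  4  3  2  1
Best peak at i=8 (value 25): inc=4, dec=4, length 4+4−1 = 7.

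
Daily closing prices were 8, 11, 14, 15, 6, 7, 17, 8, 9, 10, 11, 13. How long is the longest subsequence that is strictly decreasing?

Let dp[i] be the longest strictly decreasing subsequence ending at i:
i:      1  2  3  4  5  6  7  8  9 10 11 12
a[i]:   8 11 14 15  6  7 17  8  9 10 11 13
dp:     1  1  1  1  2  2  1  2  2  2  2  2
Maximum is 2.

2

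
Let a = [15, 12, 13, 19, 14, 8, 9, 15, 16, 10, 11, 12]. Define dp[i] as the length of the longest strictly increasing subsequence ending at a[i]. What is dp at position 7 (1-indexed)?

2

dp[i] = 1 + max{dp[j] : j<i, a[j]<a[i]} (or 1 if no such j):
i:      1  2  3  4  5  6  7  8  9 10 11 12
a[i]:  15 12 13 19 14  8  9 15 16 10 11 12
dp:     1  1  2  3  3  1  2  4  5  3  4  5
At index 7 the value is 2.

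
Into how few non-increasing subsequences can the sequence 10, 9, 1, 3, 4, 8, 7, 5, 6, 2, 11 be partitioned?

6

Place each on the leftmost legal pile:
10 → new pile 1 (tops now [10])
9 → pile 1 (tops now [9])
1 → pile 1 (tops now [1])
3 → new pile 2 (tops now [1, 3])
4 → new pile 3 (tops now [1, 3, 4])
8 → new pile 4 (tops now [1, 3, 4, 8])
7 → pile 4 (tops now [1, 3, 4, 7])
5 → pile 4 (tops now [1, 3, 4, 5])
6 → new pile 5 (tops now [1, 3, 4, 5, 6])
2 → pile 2 (tops now [1, 2, 4, 5, 6])
11 → new pile 6 (tops now [1, 2, 4, 5, 6, 11])
Six piles.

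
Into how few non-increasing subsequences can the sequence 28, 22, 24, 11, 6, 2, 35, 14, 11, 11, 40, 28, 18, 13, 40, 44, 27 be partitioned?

5

Place each on the leftmost legal pile:
28 → new pile 1 (tops now [28])
22 → pile 1 (tops now [22])
24 → new pile 2 (tops now [22, 24])
11 → pile 1 (tops now [11, 24])
6 → pile 1 (tops now [6, 24])
2 → pile 1 (tops now [2, 24])
35 → new pile 3 (tops now [2, 24, 35])
14 → pile 2 (tops now [2, 14, 35])
11 → pile 2 (tops now [2, 11, 35])
11 → pile 2 (tops now [2, 11, 35])
40 → new pile 4 (tops now [2, 11, 35, 40])
28 → pile 3 (tops now [2, 11, 28, 40])
18 → pile 3 (tops now [2, 11, 18, 40])
13 → pile 3 (tops now [2, 11, 13, 40])
40 → pile 4 (tops now [2, 11, 13, 40])
44 → new pile 5 (tops now [2, 11, 13, 40, 44])
27 → pile 4 (tops now [2, 11, 13, 27, 44])
Five piles.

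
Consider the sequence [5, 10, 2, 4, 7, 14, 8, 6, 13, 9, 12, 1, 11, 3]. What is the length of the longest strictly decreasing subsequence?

5

Negate each value so 'decreasing' becomes 'increasing', then run patience tails on the negated sequence:
-5 → extends → [-5]
-10 → replaces -5 → [-10]
-2 → extends → [-10, -2]
-4 → replaces -2 → [-10, -4]
-7 → replaces -4 → [-10, -7]
-14 → replaces -10 → [-14, -7]
-8 → replaces -7 → [-14, -8]
-6 → extends → [-14, -8, -6]
-13 → replaces -8 → [-14, -13, -6]
-9 → replaces -6 → [-14, -13, -9]
-12 → replaces -9 → [-14, -13, -12]
-1 → extends → [-14, -13, -12, -1]
-11 → replaces -1 → [-14, -13, -12, -11]
-3 → extends → [-14, -13, -12, -11, -3]
Five tails, so the longest strictly decreasing subsequence of the original has length 5.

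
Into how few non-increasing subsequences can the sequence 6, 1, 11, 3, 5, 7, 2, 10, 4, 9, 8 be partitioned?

Place each on the leftmost legal pile:
6 → new pile 1 (tops now [6])
1 → pile 1 (tops now [1])
11 → new pile 2 (tops now [1, 11])
3 → pile 2 (tops now [1, 3])
5 → new pile 3 (tops now [1, 3, 5])
7 → new pile 4 (tops now [1, 3, 5, 7])
2 → pile 2 (tops now [1, 2, 5, 7])
10 → new pile 5 (tops now [1, 2, 5, 7, 10])
4 → pile 3 (tops now [1, 2, 4, 7, 10])
9 → pile 5 (tops now [1, 2, 4, 7, 9])
8 → pile 5 (tops now [1, 2, 4, 7, 8])
Five piles.

5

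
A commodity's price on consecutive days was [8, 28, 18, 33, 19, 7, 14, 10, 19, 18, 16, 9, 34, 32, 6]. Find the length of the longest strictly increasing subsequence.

Track the smallest tail for each achievable length (strict):
8 → extends → [8]
28 → extends → [8, 28]
18 → replaces 28 → [8, 18]
33 → extends → [8, 18, 33]
19 → replaces 33 → [8, 18, 19]
7 → replaces 8 → [7, 18, 19]
14 → replaces 18 → [7, 14, 19]
10 → replaces 14 → [7, 10, 19]
19 → already a tail → [7, 10, 19]
18 → replaces 19 → [7, 10, 18]
16 → replaces 18 → [7, 10, 16]
9 → replaces 10 → [7, 9, 16]
34 → extends → [7, 9, 16, 34]
32 → replaces 34 → [7, 9, 16, 32]
6 → replaces 7 → [6, 9, 16, 32]
Four tails, so the longest strictly increasing subsequence has length 4 (e.g. 8, 28, 33, 34).

4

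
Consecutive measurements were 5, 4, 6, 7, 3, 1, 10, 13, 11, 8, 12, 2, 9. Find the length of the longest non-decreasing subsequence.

6

Track the smallest tail for each achievable length (allowing ties):
5 → extends → [5]
4 → replaces 5 → [4]
6 → extends → [4, 6]
7 → extends → [4, 6, 7]
3 → replaces 4 → [3, 6, 7]
1 → replaces 3 → [1, 6, 7]
10 → extends → [1, 6, 7, 10]
13 → extends → [1, 6, 7, 10, 13]
11 → replaces 13 → [1, 6, 7, 10, 11]
8 → replaces 10 → [1, 6, 7, 8, 11]
12 → extends → [1, 6, 7, 8, 11, 12]
2 → replaces 6 → [1, 2, 7, 8, 11, 12]
9 → replaces 11 → [1, 2, 7, 8, 9, 12]
Six tails, so the longest non-decreasing subsequence has length 6 (e.g. 5, 6, 7, 10, 11, 12).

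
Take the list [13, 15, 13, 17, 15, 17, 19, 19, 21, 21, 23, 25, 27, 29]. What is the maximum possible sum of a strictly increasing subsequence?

Let S[i] be the best sum of a strictly increasing subsequence ending at i:
i:       1   2   3   4   5   6   7   8   9  10  11  12  13  14
a[i]:   13  15  13  17  15  17  19  19  21  21  23  25  27  29
S:      13  28  13  45  28  45  64  64  85  85 108 133 160 189
Maximum is 189 (e.g. 13 + 15 + 17 + 19 + 21 + 23 + 25 + 27 + 29).

189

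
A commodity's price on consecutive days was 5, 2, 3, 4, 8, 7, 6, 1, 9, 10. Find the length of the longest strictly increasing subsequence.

Let dp[i] be the length of the longest such subsequence ending at index i:
i:      1  2  3  4  5  6  7  8  9 10
a[i]:   5  2  3  4  8  7  6  1  9 10
dp:     1  1  2  3  4  4  4  1  5  6
Maximum dp value is 6.

6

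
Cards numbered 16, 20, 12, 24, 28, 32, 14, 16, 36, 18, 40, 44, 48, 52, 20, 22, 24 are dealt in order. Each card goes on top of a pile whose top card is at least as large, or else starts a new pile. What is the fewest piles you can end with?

The minimum number of non-increasing subsequences covering a sequence equals the length of its longest strictly increasing subsequence.
LIS length is 10 (e.g. 16, 20, 24, 28, 32, 36, 40, 44, 48, 52), so 10 piles are needed.

10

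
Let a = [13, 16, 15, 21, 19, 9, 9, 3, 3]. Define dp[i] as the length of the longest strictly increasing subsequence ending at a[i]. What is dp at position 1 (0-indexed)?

dp[i] = 1 + max{dp[j] : j<i, a[j]<a[i]} (or 1 if no such j):
i:      0  1  2  3  4  5  6  7  8
a[i]:  13 16 15 21 19  9  9  3  3
dp:     1  2  2  3  3  1  1  1  1
At index 1 the value is 2.

2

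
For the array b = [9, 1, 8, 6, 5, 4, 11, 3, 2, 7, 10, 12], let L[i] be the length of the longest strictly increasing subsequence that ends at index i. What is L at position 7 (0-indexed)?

dp[i] = 1 + max{dp[j] : j<i, b[j]<b[i]} (or 1 if no such j):
i:      0  1  2  3  4  5  6  7  8  9 10 11
b[i]:   9  1  8  6  5  4 11  3  2  7 10 12
dp:     1  1  2  2  2  2  3  2  2  3  4  5
At index 7 the value is 2.

2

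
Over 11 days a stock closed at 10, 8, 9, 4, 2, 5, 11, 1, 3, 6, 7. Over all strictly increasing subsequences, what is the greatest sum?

Let S[i] be the best sum of a strictly increasing subsequence ending at i:
i:      1  2  3  4  5  6  7  8  9 10 11
a[i]:  10  8  9  4  2  5 11  1  3  6  7
S:     10  8 17  4  2  9 28  1  5 15 22
Maximum is 28 (e.g. 8 + 9 + 11).

28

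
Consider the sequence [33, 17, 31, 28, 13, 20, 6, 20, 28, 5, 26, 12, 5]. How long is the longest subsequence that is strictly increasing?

Track the smallest tail for each achievable length (strict):
33 → extends → [33]
17 → replaces 33 → [17]
31 → extends → [17, 31]
28 → replaces 31 → [17, 28]
13 → replaces 17 → [13, 28]
20 → replaces 28 → [13, 20]
6 → replaces 13 → [6, 20]
20 → already a tail → [6, 20]
28 → extends → [6, 20, 28]
5 → replaces 6 → [5, 20, 28]
26 → replaces 28 → [5, 20, 26]
12 → replaces 20 → [5, 12, 26]
5 → already a tail → [5, 12, 26]
Three tails, so the longest strictly increasing subsequence has length 3 (e.g. 17, 20, 28).

3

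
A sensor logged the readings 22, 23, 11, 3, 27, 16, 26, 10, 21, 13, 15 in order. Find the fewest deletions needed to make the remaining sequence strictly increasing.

Fewest deletions = n − (longest strictly increasing subsequence).
Patience tails:
22 → extends → [22]
23 → extends → [22, 23]
11 → replaces 22 → [11, 23]
3 → replaces 11 → [3, 23]
27 → extends → [3, 23, 27]
16 → replaces 23 → [3, 16, 27]
26 → replaces 27 → [3, 16, 26]
10 → replaces 16 → [3, 10, 26]
21 → replaces 26 → [3, 10, 21]
13 → replaces 21 → [3, 10, 13]
15 → extends → [3, 10, 13, 15]
Longest strictly increasing subsequence has length 4, so deletions = 11 − 4 = 7.

7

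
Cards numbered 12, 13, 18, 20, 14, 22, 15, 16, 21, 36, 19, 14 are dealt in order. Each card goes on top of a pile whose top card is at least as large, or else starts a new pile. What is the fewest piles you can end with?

The minimum number of non-increasing subsequences covering a sequence equals the length of its longest strictly increasing subsequence.
LIS length is 7 (e.g. 12, 13, 14, 15, 16, 21, 36), so 7 piles are needed.

7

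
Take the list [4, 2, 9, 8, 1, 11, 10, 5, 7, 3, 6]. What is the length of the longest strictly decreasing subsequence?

Negate each value so 'decreasing' becomes 'increasing', then run patience tails on the negated sequence:
-4 → extends → [-4]
-2 → extends → [-4, -2]
-9 → replaces -4 → [-9, -2]
-8 → replaces -2 → [-9, -8]
-1 → extends → [-9, -8, -1]
-11 → replaces -9 → [-11, -8, -1]
-10 → replaces -8 → [-11, -10, -1]
-5 → replaces -1 → [-11, -10, -5]
-7 → replaces -5 → [-11, -10, -7]
-3 → extends → [-11, -10, -7, -3]
-6 → replaces -3 → [-11, -10, -7, -6]
Four tails, so the longest strictly decreasing subsequence of the original has length 4.

4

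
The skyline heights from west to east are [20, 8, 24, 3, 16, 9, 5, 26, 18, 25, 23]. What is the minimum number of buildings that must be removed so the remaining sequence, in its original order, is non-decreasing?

Fewest deletions = n − (longest non-decreasing subsequence).
i:      1  2  3  4  5  6  7  8  9 10 11
a[i]:  20  8 24  3 16  9  5 26 18 25 23
dp:     1  1  2  1  2  2  2  3  3  4  4
max dp = 4, so deletions = 11 − 4 = 7.

7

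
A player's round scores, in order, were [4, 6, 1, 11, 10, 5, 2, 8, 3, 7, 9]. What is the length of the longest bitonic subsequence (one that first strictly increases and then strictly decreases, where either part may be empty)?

inc[i] = longest strictly increasing subsequence ending at i; dec[i] = longest strictly decreasing subsequence starting at i:
i:      1  2  3  4  5  6  7  8  9 10 11
a[i]:   4  6  1 11 10  5  2  8  3  7  9
inc:    1  2  1  3  3  2  2  3  3  4  5
dec:    2  3  1  4  3  2  1  2  1  1  1
Best peak at i=4 (value 11): inc=3, dec=4, length 3+4−1 = 6.

6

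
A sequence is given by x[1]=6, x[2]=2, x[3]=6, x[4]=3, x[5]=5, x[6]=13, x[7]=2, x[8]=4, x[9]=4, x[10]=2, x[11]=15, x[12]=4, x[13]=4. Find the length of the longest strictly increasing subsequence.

Track the smallest tail for each achievable length (strict):
6 → extends → [6]
2 → replaces 6 → [2]
6 → extends → [2, 6]
3 → replaces 6 → [2, 3]
5 → extends → [2, 3, 5]
13 → extends → [2, 3, 5, 13]
2 → already a tail → [2, 3, 5, 13]
4 → replaces 5 → [2, 3, 4, 13]
4 → already a tail → [2, 3, 4, 13]
2 → already a tail → [2, 3, 4, 13]
15 → extends → [2, 3, 4, 13, 15]
4 → already a tail → [2, 3, 4, 13, 15]
4 → already a tail → [2, 3, 4, 13, 15]
Five tails, so the longest strictly increasing subsequence has length 5 (e.g. 2, 3, 5, 13, 15).

5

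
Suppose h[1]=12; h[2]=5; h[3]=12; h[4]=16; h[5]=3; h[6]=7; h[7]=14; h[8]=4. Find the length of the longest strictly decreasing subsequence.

Negate each value so 'decreasing' becomes 'increasing', then run patience tails on the negated sequence:
-12 → extends → [-12]
-5 → extends → [-12, -5]
-12 → already a tail → [-12, -5]
-16 → replaces -12 → [-16, -5]
-3 → extends → [-16, -5, -3]
-7 → replaces -5 → [-16, -7, -3]
-14 → replaces -7 → [-16, -14, -3]
-4 → replaces -3 → [-16, -14, -4]
Three tails, so the longest strictly decreasing subsequence of the original has length 3.

3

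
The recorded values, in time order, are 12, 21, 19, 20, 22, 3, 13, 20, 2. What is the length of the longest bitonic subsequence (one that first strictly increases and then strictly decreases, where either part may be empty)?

inc[i] = longest strictly increasing subsequence ending at i; dec[i] = longest strictly decreasing subsequence starting at i:
i:      1  2  3  4  5  6  7  8  9
a[i]:  12 21 19 20 22  3 13 20  2
inc:    1  2  2  3  4  1  2  3  1
dec:    3  4  3  3  3  2  2  2  1
Best peak at i=5 (value 22): inc=4, dec=3, length 4+3−1 = 6.

6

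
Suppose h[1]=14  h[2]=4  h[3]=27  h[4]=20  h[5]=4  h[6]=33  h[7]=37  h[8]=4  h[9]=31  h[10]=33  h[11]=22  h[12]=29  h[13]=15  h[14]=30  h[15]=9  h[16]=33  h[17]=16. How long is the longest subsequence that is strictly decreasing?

5

Negate each value so 'decreasing' becomes 'increasing', then run patience tails on the negated sequence:
-14 → extends → [-14]
-4 → extends → [-14, -4]
-27 → replaces -14 → [-27, -4]
-20 → replaces -4 → [-27, -20]
-4 → extends → [-27, -20, -4]
-33 → replaces -27 → [-33, -20, -4]
-37 → replaces -33 → [-37, -20, -4]
-4 → already a tail → [-37, -20, -4]
-31 → replaces -20 → [-37, -31, -4]
-33 → replaces -31 → [-37, -33, -4]
-22 → replaces -4 → [-37, -33, -22]
-29 → replaces -22 → [-37, -33, -29]
-15 → extends → [-37, -33, -29, -15]
-30 → replaces -29 → [-37, -33, -30, -15]
-9 → extends → [-37, -33, -30, -15, -9]
-33 → already a tail → [-37, -33, -30, -15, -9]
-16 → replaces -15 → [-37, -33, -30, -16, -9]
Five tails, so the longest strictly decreasing subsequence of the original has length 5.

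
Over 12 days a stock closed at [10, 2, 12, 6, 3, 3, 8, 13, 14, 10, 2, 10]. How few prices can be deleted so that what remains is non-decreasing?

Fewest deletions = n − (longest non-decreasing subsequence).
Patience tails:
10 → extends → [10]
2 → replaces 10 → [2]
12 → extends → [2, 12]
6 → replaces 12 → [2, 6]
3 → replaces 6 → [2, 3]
3 → extends → [2, 3, 3]
8 → extends → [2, 3, 3, 8]
13 → extends → [2, 3, 3, 8, 13]
14 → extends → [2, 3, 3, 8, 13, 14]
10 → replaces 13 → [2, 3, 3, 8, 10, 14]
2 → replaces 3 → [2, 2, 3, 8, 10, 14]
10 → replaces 14 → [2, 2, 3, 8, 10, 10]
Longest non-decreasing subsequence has length 6, so deletions = 12 − 6 = 6.

6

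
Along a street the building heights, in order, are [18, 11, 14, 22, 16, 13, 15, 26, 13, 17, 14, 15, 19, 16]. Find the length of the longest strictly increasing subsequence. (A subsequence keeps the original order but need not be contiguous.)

5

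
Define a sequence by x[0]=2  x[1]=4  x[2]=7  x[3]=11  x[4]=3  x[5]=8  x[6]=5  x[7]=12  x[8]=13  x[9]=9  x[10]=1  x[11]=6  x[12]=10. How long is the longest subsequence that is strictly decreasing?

Negate each value so 'decreasing' becomes 'increasing', then run patience tails on the negated sequence:
-2 → extends → [-2]
-4 → replaces -2 → [-4]
-7 → replaces -4 → [-7]
-11 → replaces -7 → [-11]
-3 → extends → [-11, -3]
-8 → replaces -3 → [-11, -8]
-5 → extends → [-11, -8, -5]
-12 → replaces -11 → [-12, -8, -5]
-13 → replaces -12 → [-13, -8, -5]
-9 → replaces -8 → [-13, -9, -5]
-1 → extends → [-13, -9, -5, -1]
-6 → replaces -5 → [-13, -9, -6, -1]
-10 → replaces -9 → [-13, -10, -6, -1]
Four tails, so the longest strictly decreasing subsequence of the original has length 4.

4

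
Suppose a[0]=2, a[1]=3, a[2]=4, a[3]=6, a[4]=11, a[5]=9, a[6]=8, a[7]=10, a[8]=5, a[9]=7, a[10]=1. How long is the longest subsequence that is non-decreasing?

Track the smallest tail for each achievable length (allowing ties):
2 → extends → [2]
3 → extends → [2, 3]
4 → extends → [2, 3, 4]
6 → extends → [2, 3, 4, 6]
11 → extends → [2, 3, 4, 6, 11]
9 → replaces 11 → [2, 3, 4, 6, 9]
8 → replaces 9 → [2, 3, 4, 6, 8]
10 → extends → [2, 3, 4, 6, 8, 10]
5 → replaces 6 → [2, 3, 4, 5, 8, 10]
7 → replaces 8 → [2, 3, 4, 5, 7, 10]
1 → replaces 2 → [1, 3, 4, 5, 7, 10]
Six tails, so the longest non-decreasing subsequence has length 6 (e.g. 2, 3, 4, 6, 9, 10).

6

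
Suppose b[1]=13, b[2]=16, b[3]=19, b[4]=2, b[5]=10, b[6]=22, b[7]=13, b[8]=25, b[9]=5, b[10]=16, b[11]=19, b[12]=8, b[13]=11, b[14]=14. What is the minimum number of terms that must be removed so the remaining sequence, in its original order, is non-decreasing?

Fewest deletions = n − (longest non-decreasing subsequence).
Patience tails:
13 → extends → [13]
16 → extends → [13, 16]
19 → extends → [13, 16, 19]
2 → replaces 13 → [2, 16, 19]
10 → replaces 16 → [2, 10, 19]
22 → extends → [2, 10, 19, 22]
13 → replaces 19 → [2, 10, 13, 22]
25 → extends → [2, 10, 13, 22, 25]
5 → replaces 10 → [2, 5, 13, 22, 25]
16 → replaces 22 → [2, 5, 13, 16, 25]
19 → replaces 25 → [2, 5, 13, 16, 19]
8 → replaces 13 → [2, 5, 8, 16, 19]
11 → replaces 16 → [2, 5, 8, 11, 19]
14 → replaces 19 → [2, 5, 8, 11, 14]
Longest non-decreasing subsequence has length 5, so deletions = 14 − 5 = 9.

9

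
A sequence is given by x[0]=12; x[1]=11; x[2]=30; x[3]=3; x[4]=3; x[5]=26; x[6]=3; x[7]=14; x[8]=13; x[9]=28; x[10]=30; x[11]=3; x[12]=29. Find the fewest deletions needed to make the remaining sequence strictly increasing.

Fewest deletions = n − (longest strictly increasing subsequence).
Patience tails:
12 → extends → [12]
11 → replaces 12 → [11]
30 → extends → [11, 30]
3 → replaces 11 → [3, 30]
3 → already a tail → [3, 30]
26 → replaces 30 → [3, 26]
3 → already a tail → [3, 26]
14 → replaces 26 → [3, 14]
13 → replaces 14 → [3, 13]
28 → extends → [3, 13, 28]
30 → extends → [3, 13, 28, 30]
3 → already a tail → [3, 13, 28, 30]
29 → replaces 30 → [3, 13, 28, 29]
Longest strictly increasing subsequence has length 4, so deletions = 13 − 4 = 9.

9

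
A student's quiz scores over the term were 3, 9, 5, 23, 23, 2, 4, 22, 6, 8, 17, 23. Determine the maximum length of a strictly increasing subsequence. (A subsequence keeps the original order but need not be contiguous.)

6

Track the smallest tail for each achievable length (strict):
3 → extends → [3]
9 → extends → [3, 9]
5 → replaces 9 → [3, 5]
23 → extends → [3, 5, 23]
23 → already a tail → [3, 5, 23]
2 → replaces 3 → [2, 5, 23]
4 → replaces 5 → [2, 4, 23]
22 → replaces 23 → [2, 4, 22]
6 → replaces 22 → [2, 4, 6]
8 → extends → [2, 4, 6, 8]
17 → extends → [2, 4, 6, 8, 17]
23 → extends → [2, 4, 6, 8, 17, 23]
Six tails, so the longest strictly increasing subsequence has length 6 (e.g. 3, 5, 6, 8, 17, 23).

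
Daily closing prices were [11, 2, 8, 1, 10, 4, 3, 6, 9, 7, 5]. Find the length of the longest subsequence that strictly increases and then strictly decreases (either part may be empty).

inc[i] = longest strictly increasing subsequence ending at i; dec[i] = longest strictly decreasing subsequence starting at i:
i:      1  2  3  4  5  6  7  8  9 10 11
a[i]:  11  2  8  1 10  4  3  6  9  7  5
inc:    1  1  2  1  3  2  2  3  4  4  3
dec:    5  2  3  1  4  2  1  2  3  2  1
Best peak at i=5 (value 10): inc=3, dec=4, length 3+4−1 = 6.

6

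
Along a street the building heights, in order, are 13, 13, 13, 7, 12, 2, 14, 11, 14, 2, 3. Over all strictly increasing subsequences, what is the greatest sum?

Let S[i] be the best sum of a strictly increasing subsequence ending at i:
i:      1  2  3  4  5  6  7  8  9 10 11
a[i]:  13 13 13  7 12  2 14 11 14  2  3
S:     13 13 13  7 19  2 33 18 33  2  5
Maximum is 33 (e.g. 7 + 12 + 14).

33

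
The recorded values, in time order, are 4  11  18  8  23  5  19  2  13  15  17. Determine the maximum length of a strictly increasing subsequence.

Track the smallest tail for each achievable length (strict):
4 → extends → [4]
11 → extends → [4, 11]
18 → extends → [4, 11, 18]
8 → replaces 11 → [4, 8, 18]
23 → extends → [4, 8, 18, 23]
5 → replaces 8 → [4, 5, 18, 23]
19 → replaces 23 → [4, 5, 18, 19]
2 → replaces 4 → [2, 5, 18, 19]
13 → replaces 18 → [2, 5, 13, 19]
15 → replaces 19 → [2, 5, 13, 15]
17 → extends → [2, 5, 13, 15, 17]
Five tails, so the longest strictly increasing subsequence has length 5 (e.g. 4, 11, 13, 15, 17).

5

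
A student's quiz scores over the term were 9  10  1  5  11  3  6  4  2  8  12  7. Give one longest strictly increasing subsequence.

Patience tails give the LIS length; then backtrack through the dp parents:
9 → extends → [9]
10 → extends → [9, 10]
1 → replaces 9 → [1, 10]
5 → replaces 10 → [1, 5]
11 → extends → [1, 5, 11]
3 → replaces 5 → [1, 3, 11]
6 → replaces 11 → [1, 3, 6]
4 → replaces 6 → [1, 3, 4]
2 → replaces 3 → [1, 2, 4]
8 → extends → [1, 2, 4, 8]
12 → extends → [1, 2, 4, 8, 12]
7 → replaces 8 → [1, 2, 4, 7, 12]
Length 5; one witness is 1, 5, 6, 8, 12.

1, 5, 6, 8, 12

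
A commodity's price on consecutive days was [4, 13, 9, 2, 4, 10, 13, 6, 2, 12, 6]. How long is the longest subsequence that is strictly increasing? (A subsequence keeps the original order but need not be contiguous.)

Let dp[i] be the length of the longest such subsequence ending at index i:
i:      1  2  3  4  5  6  7  8  9 10 11
a[i]:   4 13  9  2  4 10 13  6  2 12  6
dp:     1  2  2  1  2  3  4  3  1  4  3
Maximum dp value is 4.

4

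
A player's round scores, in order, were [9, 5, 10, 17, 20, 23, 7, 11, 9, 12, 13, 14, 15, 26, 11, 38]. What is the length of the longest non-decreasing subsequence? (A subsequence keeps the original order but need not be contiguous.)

9

Track the smallest tail for each achievable length (allowing ties):
9 → extends → [9]
5 → replaces 9 → [5]
10 → extends → [5, 10]
17 → extends → [5, 10, 17]
20 → extends → [5, 10, 17, 20]
23 → extends → [5, 10, 17, 20, 23]
7 → replaces 10 → [5, 7, 17, 20, 23]
11 → replaces 17 → [5, 7, 11, 20, 23]
9 → replaces 11 → [5, 7, 9, 20, 23]
12 → replaces 20 → [5, 7, 9, 12, 23]
13 → replaces 23 → [5, 7, 9, 12, 13]
14 → extends → [5, 7, 9, 12, 13, 14]
15 → extends → [5, 7, 9, 12, 13, 14, 15]
26 → extends → [5, 7, 9, 12, 13, 14, 15, 26]
11 → replaces 12 → [5, 7, 9, 11, 13, 14, 15, 26]
38 → extends → [5, 7, 9, 11, 13, 14, 15, 26, 38]
Nine tails, so the longest non-decreasing subsequence has length 9 (e.g. 9, 10, 11, 12, 13, 14, 15, 26, 38).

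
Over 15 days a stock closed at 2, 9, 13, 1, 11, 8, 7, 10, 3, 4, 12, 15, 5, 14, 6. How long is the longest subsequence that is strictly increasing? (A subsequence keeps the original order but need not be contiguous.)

5

Let dp[i] be the length of the longest such subsequence ending at index i:
i:      1  2  3  4  5  6  7  8  9 10 11 12 13 14 15
a[i]:   2  9 13  1 11  8  7 10  3  4 12 15  5 14  6
dp:     1  2  3  1  3  2  2  3  2  3  4  5  4  5  5
Maximum dp value is 5.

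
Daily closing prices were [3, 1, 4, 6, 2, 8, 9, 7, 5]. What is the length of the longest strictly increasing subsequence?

Track the smallest tail for each achievable length (strict):
3 → extends → [3]
1 → replaces 3 → [1]
4 → extends → [1, 4]
6 → extends → [1, 4, 6]
2 → replaces 4 → [1, 2, 6]
8 → extends → [1, 2, 6, 8]
9 → extends → [1, 2, 6, 8, 9]
7 → replaces 8 → [1, 2, 6, 7, 9]
5 → replaces 6 → [1, 2, 5, 7, 9]
Five tails, so the longest strictly increasing subsequence has length 5 (e.g. 3, 4, 6, 8, 9).

5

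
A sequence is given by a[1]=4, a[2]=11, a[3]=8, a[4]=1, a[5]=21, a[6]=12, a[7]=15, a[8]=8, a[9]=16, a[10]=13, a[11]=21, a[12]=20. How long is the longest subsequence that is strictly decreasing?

Negate each value so 'decreasing' becomes 'increasing', then run patience tails on the negated sequence:
-4 → extends → [-4]
-11 → replaces -4 → [-11]
-8 → extends → [-11, -8]
-1 → extends → [-11, -8, -1]
-21 → replaces -11 → [-21, -8, -1]
-12 → replaces -8 → [-21, -12, -1]
-15 → replaces -12 → [-21, -15, -1]
-8 → replaces -1 → [-21, -15, -8]
-16 → replaces -15 → [-21, -16, -8]
-13 → replaces -8 → [-21, -16, -13]
-21 → already a tail → [-21, -16, -13]
-20 → replaces -16 → [-21, -20, -13]
Three tails, so the longest strictly decreasing subsequence of the original has length 3.

3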